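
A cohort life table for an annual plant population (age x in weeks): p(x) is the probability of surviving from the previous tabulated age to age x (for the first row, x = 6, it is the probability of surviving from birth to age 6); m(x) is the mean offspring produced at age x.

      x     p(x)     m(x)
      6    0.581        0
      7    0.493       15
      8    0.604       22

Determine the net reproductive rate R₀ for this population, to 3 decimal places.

8.103

Survivorship from birth: l_x = p_6·p_7·…·p_x.
  l_6 = 0.58100
  l_7 = 0.28643
  l_8 = 0.17301
R₀ = Σ l_x m(x):
  age 6: 0.58100 × 0 = 0.0000
  age 7: 0.28643 × 15 = 4.2965
  age 8: 0.17301 × 22 = 3.8062
R₀ = 0.0000 + 4.2965 + 3.8062 = 8.1027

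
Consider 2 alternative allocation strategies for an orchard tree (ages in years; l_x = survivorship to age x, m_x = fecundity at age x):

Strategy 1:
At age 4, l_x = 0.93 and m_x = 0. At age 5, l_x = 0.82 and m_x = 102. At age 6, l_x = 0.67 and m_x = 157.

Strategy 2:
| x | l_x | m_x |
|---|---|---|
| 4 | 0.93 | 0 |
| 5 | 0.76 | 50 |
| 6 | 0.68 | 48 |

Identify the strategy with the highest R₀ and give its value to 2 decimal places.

Strategy 1: R₀ = 0.93×0 + 0.82×102 + 0.67×157 = 188.8300
Strategy 2: R₀ = 0.93×0 + 0.76×50 + 0.68×48 = 70.6400
Highest R₀: strategy 1 with 188.8300.

188.83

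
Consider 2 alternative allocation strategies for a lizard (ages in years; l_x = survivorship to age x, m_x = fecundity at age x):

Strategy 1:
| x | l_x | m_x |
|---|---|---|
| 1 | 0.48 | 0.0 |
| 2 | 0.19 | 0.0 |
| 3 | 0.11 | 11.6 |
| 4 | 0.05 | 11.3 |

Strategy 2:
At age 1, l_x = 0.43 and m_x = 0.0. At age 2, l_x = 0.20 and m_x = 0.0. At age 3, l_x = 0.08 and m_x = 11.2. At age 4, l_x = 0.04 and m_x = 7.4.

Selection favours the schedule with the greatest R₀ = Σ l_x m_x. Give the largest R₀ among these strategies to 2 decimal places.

1.84

Strategy 1: R₀ = 0.48×0.0 + 0.19×0.0 + 0.11×11.6 + 0.05×11.3 = 1.8410
Strategy 2: R₀ = 0.43×0.0 + 0.20×0.0 + 0.08×11.2 + 0.04×7.4 = 1.1920
Highest R₀: strategy 1 with 1.8410.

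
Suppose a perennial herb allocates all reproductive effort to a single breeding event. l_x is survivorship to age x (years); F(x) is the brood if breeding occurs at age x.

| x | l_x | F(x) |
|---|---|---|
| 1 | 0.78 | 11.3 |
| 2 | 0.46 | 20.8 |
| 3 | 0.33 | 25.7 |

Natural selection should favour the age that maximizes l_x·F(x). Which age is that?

Expected offspring if breeding at age x = l_x × F(x):
  age 1: 0.78 × 11.3 = 8.814
  age 2: 0.46 × 20.8 = 9.568
  age 3: 0.33 × 25.7 = 8.481
Maximum at age 2 (9.568).

2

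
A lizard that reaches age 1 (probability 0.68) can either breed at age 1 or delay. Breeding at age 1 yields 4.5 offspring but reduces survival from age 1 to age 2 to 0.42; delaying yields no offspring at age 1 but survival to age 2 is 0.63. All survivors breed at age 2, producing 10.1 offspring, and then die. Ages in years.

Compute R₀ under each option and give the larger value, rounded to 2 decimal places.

5.94

breed at age 1: R₀ = 0.68 × (4.5 + 0.42 × 10.1) = 0.68 × 8.7420 = 5.9446
delay to age 2: R₀ = 0.68 × (0.63 × 10.1) = 0.68 × 6.3630 = 4.3268
Higher: breed at age 1 (5.9446).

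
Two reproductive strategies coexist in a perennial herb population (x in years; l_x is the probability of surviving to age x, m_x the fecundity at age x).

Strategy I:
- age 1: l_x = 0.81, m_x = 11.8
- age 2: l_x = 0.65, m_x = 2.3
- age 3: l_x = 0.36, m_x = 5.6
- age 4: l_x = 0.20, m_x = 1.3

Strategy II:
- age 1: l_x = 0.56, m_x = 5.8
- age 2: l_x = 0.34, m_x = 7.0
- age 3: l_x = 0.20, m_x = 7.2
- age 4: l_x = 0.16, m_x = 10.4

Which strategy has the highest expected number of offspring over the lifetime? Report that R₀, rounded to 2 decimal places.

13.33

Strategy I: R₀ = 0.81×11.8 + 0.65×2.3 + 0.36×5.6 + 0.20×1.3 = 13.3290
Strategy II: R₀ = 0.56×5.8 + 0.34×7.0 + 0.20×7.2 + 0.16×10.4 = 8.7320
Highest R₀: strategy I with 13.3290.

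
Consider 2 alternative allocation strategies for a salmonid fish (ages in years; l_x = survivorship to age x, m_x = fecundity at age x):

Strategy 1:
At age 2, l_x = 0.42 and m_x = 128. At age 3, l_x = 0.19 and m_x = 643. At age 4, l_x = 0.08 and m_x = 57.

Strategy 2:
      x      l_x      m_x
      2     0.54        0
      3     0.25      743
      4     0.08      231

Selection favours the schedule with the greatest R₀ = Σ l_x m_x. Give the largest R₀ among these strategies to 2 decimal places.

Strategy 1: R₀ = 0.42×128 + 0.19×643 + 0.08×57 = 180.4900
Strategy 2: R₀ = 0.54×0 + 0.25×743 + 0.08×231 = 204.2300
Highest R₀: strategy 2 with 204.2300.

204.23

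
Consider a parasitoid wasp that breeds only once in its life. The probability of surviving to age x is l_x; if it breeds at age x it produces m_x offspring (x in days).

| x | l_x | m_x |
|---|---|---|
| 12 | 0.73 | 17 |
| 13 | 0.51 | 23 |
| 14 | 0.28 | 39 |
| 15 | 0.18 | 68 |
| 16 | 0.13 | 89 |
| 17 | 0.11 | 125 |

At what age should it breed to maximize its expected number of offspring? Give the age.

17

Expected offspring if breeding at age x = l_x × m_x:
  age 12: 0.73 × 17 = 12.410
  age 13: 0.51 × 23 = 11.730
  age 14: 0.28 × 39 = 10.920
  age 15: 0.18 × 68 = 12.240
  age 16: 0.13 × 89 = 11.570
  age 17: 0.11 × 125 = 13.750
Maximum at age 17 (13.750).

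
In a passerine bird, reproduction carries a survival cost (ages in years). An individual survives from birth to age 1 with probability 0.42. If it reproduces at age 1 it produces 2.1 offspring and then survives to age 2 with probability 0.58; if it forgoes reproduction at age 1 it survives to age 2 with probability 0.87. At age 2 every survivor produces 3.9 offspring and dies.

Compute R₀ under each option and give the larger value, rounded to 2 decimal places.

1.83

breed at age 1: R₀ = 0.42 × (2.1 + 0.58 × 3.9) = 0.42 × 4.3620 = 1.8320
delay to age 2: R₀ = 0.42 × (0.87 × 3.9) = 0.42 × 3.3930 = 1.4251
Higher: breed at age 1 (1.8320).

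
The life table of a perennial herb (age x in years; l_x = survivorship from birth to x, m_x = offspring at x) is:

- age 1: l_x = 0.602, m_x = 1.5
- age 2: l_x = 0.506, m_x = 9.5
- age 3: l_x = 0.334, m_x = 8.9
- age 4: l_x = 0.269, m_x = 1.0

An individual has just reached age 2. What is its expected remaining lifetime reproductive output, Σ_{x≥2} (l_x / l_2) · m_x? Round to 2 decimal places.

15.91

l_2 = 0.506. Conditional survival from age 2 to x is l_x / l_2.
  x=2: (0.506/0.506) × 9.5 = 9.5000
  x=3: (0.334/0.506) × 8.9 = 5.8747
  x=4: (0.269/0.506) × 1.0 = 0.5316
Sum = 9.5000 + 5.8747 + 0.5316 = 15.9063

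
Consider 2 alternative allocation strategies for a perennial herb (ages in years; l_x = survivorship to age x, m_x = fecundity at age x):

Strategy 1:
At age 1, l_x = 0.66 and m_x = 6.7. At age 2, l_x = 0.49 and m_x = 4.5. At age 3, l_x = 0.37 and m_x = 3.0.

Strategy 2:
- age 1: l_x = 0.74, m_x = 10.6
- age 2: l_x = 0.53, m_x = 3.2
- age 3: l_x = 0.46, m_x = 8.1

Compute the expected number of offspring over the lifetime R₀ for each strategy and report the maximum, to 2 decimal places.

13.27

Strategy 1: R₀ = 0.66×6.7 + 0.49×4.5 + 0.37×3.0 = 7.7370
Strategy 2: R₀ = 0.74×10.6 + 0.53×3.2 + 0.46×8.1 = 13.2660
Highest R₀: strategy 2 with 13.2660.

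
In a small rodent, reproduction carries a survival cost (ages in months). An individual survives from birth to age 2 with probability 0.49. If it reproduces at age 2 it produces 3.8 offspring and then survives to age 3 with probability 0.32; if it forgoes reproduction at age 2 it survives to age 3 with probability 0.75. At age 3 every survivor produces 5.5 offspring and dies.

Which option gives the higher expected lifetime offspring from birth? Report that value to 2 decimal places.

breed at age 2: R₀ = 0.49 × (3.8 + 0.32 × 5.5) = 0.49 × 5.5600 = 2.7244
delay to age 3: R₀ = 0.49 × (0.75 × 5.5) = 0.49 × 4.1250 = 2.0212
Higher: breed at age 2 (2.7244).

2.72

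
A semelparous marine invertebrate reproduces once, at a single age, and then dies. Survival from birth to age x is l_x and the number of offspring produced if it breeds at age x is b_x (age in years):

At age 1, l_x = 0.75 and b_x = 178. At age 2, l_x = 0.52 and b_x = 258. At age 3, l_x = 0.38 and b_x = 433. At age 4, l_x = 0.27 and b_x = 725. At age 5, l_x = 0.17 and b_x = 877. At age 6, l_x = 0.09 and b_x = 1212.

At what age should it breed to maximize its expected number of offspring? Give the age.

Expected offspring if breeding at age x = l_x × b_x:
  age 1: 0.75 × 178 = 133.500
  age 2: 0.52 × 258 = 134.160
  age 3: 0.38 × 433 = 164.540
  age 4: 0.27 × 725 = 195.750
  age 5: 0.17 × 877 = 149.090
  age 6: 0.09 × 1212 = 109.080
Maximum at age 4 (195.750).

4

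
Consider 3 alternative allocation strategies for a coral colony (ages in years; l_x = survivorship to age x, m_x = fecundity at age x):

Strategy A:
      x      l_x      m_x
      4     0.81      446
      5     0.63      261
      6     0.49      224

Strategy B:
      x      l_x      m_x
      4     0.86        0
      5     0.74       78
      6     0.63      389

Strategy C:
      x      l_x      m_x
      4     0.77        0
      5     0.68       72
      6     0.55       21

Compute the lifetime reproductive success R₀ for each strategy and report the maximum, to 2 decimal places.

Strategy A: R₀ = 0.81×446 + 0.63×261 + 0.49×224 = 635.4500
Strategy B: R₀ = 0.86×0 + 0.74×78 + 0.63×389 = 302.7900
Strategy C: R₀ = 0.77×0 + 0.68×72 + 0.55×21 = 60.5100
Highest R₀: strategy A with 635.4500.

635.45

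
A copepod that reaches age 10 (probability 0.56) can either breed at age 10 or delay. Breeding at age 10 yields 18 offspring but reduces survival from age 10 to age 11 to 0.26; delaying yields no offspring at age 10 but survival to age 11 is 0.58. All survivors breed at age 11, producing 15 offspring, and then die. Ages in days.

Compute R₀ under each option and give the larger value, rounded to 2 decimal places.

12.26

breed at age 10: R₀ = 0.56 × (18 + 0.26 × 15) = 0.56 × 21.9000 = 12.2640
delay to age 11: R₀ = 0.56 × (0.58 × 15) = 0.56 × 8.7000 = 4.8720
Higher: breed at age 10 (12.2640).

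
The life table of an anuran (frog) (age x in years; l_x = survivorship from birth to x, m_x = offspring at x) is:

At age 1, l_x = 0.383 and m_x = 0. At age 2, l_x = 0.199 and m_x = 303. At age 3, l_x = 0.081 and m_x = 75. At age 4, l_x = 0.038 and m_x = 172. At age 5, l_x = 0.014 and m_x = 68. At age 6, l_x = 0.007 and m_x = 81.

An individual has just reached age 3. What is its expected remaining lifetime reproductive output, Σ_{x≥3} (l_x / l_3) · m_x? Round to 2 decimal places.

174.44

l_3 = 0.081. Conditional survival from age 3 to x is l_x / l_3.
  x=3: (0.081/0.081) × 75 = 75.0000
  x=4: (0.038/0.081) × 172 = 80.6914
  x=5: (0.014/0.081) × 68 = 11.7531
  x=6: (0.007/0.081) × 81 = 7.0000
Sum = 75.0000 + 80.6914 + 11.7531 + 7.0000 = 174.4444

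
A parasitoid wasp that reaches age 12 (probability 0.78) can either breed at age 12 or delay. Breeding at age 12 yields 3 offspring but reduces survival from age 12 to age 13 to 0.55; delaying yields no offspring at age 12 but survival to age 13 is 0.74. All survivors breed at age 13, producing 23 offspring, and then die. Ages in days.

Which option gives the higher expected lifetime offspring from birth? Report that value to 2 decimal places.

breed at age 12: R₀ = 0.78 × (3 + 0.55 × 23) = 0.78 × 15.6500 = 12.2070
delay to age 13: R₀ = 0.78 × (0.74 × 23) = 0.78 × 17.0200 = 13.2756
Higher: delay to age 13 (13.2756).

13.28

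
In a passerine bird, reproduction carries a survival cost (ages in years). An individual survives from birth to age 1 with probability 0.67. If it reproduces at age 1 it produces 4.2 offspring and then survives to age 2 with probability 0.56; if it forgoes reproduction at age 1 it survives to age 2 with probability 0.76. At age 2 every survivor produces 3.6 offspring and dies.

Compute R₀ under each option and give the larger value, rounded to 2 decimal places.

breed at age 1: R₀ = 0.67 × (4.2 + 0.56 × 3.6) = 0.67 × 6.2160 = 4.1647
delay to age 2: R₀ = 0.67 × (0.76 × 3.6) = 0.67 × 2.7360 = 1.8331
Higher: breed at age 1 (4.1647).

4.16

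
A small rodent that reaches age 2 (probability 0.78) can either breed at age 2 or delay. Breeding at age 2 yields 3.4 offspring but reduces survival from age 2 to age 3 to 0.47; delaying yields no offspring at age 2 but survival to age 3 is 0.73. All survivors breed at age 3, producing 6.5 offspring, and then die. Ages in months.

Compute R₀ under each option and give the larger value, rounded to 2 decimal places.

breed at age 2: R₀ = 0.78 × (3.4 + 0.47 × 6.5) = 0.78 × 6.4550 = 5.0349
delay to age 3: R₀ = 0.78 × (0.73 × 6.5) = 0.78 × 4.7450 = 3.7011
Higher: breed at age 2 (5.0349).

5.03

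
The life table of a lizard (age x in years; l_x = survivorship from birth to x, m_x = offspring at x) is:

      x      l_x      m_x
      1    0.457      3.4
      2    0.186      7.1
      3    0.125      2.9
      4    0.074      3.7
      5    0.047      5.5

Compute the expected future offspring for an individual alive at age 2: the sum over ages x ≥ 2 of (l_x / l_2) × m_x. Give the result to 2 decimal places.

11.91

l_2 = 0.186. Conditional survival from age 2 to x is l_x / l_2.
  x=2: (0.186/0.186) × 7.1 = 7.1000
  x=3: (0.125/0.186) × 2.9 = 1.9489
  x=4: (0.074/0.186) × 3.7 = 1.4720
  x=5: (0.047/0.186) × 5.5 = 1.3898
Sum = 7.1000 + 1.9489 + 1.4720 + 1.3898 = 11.9108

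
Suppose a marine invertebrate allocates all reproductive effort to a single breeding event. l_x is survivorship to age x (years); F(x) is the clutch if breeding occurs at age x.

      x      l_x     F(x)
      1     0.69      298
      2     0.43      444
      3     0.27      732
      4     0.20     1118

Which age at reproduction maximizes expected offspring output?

Expected offspring if breeding at age x = l_x × F(x):
  age 1: 0.69 × 298 = 205.620
  age 2: 0.43 × 444 = 190.920
  age 3: 0.27 × 732 = 197.640
  age 4: 0.20 × 1118 = 223.600
Maximum at age 4 (223.600).

4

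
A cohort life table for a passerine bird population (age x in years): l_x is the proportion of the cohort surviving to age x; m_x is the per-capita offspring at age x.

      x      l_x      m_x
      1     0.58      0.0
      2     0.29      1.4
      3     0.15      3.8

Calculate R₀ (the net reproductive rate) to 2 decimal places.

R₀ = Σ l_x m_x:
  age 1: 0.58 × 0.0 = 0.0000
  age 2: 0.29 × 1.4 = 0.4060
  age 3: 0.15 × 3.8 = 0.5700
R₀ = 0.0000 + 0.4060 + 0.5700 = 0.9760

0.98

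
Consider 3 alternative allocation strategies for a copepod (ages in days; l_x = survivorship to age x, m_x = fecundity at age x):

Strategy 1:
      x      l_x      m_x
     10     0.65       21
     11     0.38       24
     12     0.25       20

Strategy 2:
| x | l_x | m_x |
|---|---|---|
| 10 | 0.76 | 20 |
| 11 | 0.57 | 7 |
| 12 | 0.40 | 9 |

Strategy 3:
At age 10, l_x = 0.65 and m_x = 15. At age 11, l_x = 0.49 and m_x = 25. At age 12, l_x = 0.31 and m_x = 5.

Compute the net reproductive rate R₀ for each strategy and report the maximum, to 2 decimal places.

Strategy 1: R₀ = 0.65×21 + 0.38×24 + 0.25×20 = 27.7700
Strategy 2: R₀ = 0.76×20 + 0.57×7 + 0.40×9 = 22.7900
Strategy 3: R₀ = 0.65×15 + 0.49×25 + 0.31×5 = 23.5500
Highest R₀: strategy 1 with 27.7700.

27.77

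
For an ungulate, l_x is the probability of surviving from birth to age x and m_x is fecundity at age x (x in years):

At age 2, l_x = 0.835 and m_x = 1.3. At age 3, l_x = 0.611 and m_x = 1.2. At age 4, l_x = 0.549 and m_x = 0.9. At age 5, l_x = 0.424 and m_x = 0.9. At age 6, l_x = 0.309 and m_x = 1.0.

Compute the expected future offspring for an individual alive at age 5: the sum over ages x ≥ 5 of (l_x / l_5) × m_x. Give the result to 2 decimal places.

1.63

l_5 = 0.424. Conditional survival from age 5 to x is l_x / l_5.
  x=5: (0.424/0.424) × 0.9 = 0.9000
  x=6: (0.309/0.424) × 1.0 = 0.7288
Sum = 0.9000 + 0.7288 = 1.6288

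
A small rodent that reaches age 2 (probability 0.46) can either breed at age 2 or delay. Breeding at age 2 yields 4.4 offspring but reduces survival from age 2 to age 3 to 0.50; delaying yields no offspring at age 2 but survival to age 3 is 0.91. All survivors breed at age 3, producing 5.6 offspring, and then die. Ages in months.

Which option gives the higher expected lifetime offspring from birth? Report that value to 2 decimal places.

3.31

breed at age 2: R₀ = 0.46 × (4.4 + 0.50 × 5.6) = 0.46 × 7.2000 = 3.3120
delay to age 3: R₀ = 0.46 × (0.91 × 5.6) = 0.46 × 5.0960 = 2.3442
Higher: breed at age 2 (3.3120).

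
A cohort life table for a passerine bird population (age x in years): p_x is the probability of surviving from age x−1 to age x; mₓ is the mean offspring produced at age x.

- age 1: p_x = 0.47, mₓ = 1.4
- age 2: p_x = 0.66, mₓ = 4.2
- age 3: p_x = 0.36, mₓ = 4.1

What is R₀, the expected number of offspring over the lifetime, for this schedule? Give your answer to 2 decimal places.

Survivorship from birth: l_x = p_1·p_2·…·p_x.
  l_1 = 0.47000
  l_2 = 0.31020
  l_3 = 0.11167
R₀ = Σ l_x mₓ:
  age 1: 0.47000 × 1.4 = 0.6580
  age 2: 0.31020 × 4.2 = 1.3028
  age 3: 0.11167 × 4.1 = 0.4578
R₀ = 0.6580 + 1.3028 + 0.4578 = 2.4187

2.42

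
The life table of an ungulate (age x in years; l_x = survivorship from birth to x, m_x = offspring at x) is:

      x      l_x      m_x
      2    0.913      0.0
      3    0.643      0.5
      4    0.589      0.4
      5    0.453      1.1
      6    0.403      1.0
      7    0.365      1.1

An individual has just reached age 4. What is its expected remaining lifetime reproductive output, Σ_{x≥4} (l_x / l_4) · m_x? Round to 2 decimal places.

2.61

l_4 = 0.589. Conditional survival from age 4 to x is l_x / l_4.
  x=4: (0.589/0.589) × 0.4 = 0.4000
  x=5: (0.453/0.589) × 1.1 = 0.8460
  x=6: (0.403/0.589) × 1.0 = 0.6842
  x=7: (0.365/0.589) × 1.1 = 0.6817
Sum = 0.4000 + 0.8460 + 0.6842 + 0.6817 = 2.6119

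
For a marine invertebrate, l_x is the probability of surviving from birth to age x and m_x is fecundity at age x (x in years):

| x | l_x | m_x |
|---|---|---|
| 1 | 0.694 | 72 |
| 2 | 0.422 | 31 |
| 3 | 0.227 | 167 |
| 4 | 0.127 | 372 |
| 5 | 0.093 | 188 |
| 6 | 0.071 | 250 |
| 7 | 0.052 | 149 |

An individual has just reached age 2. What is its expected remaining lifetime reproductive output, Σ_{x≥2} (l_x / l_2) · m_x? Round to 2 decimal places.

334.64

l_2 = 0.422. Conditional survival from age 2 to x is l_x / l_2.
  x=2: (0.422/0.422) × 31 = 31.0000
  x=3: (0.227/0.422) × 167 = 89.8318
  x=4: (0.127/0.422) × 372 = 111.9526
  x=5: (0.093/0.422) × 188 = 41.4313
  x=6: (0.071/0.422) × 250 = 42.0616
  x=7: (0.052/0.422) × 149 = 18.3602
Sum = 31.0000 + 89.8318 + 111.9526 + 41.4313 + 42.0616 + 18.3602 = 334.6374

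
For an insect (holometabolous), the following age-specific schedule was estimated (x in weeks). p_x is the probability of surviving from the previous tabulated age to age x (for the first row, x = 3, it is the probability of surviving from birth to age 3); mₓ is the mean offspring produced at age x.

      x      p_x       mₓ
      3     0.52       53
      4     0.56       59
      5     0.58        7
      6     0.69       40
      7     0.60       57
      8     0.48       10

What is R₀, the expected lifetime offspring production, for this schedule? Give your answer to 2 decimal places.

Survivorship from birth: l_x = p_3·p_4·…·p_x.
  l_3 = 0.52000
  l_4 = 0.29120
  l_5 = 0.16890
  l_6 = 0.11654
  l_7 = 0.06992
  l_8 = 0.03356
R₀ = Σ l_x mₓ:
  age 3: 0.52000 × 53 = 27.5600
  age 4: 0.29120 × 59 = 17.1808
  age 5: 0.16890 × 7 = 1.1823
  age 6: 0.11654 × 40 = 4.6616
  age 7: 0.06992 × 57 = 3.9854
  age 8: 0.03356 × 10 = 0.3356
R₀ = 27.5600 + 17.1808 + 1.1823 + 4.6616 + 3.9854 + 0.3356 = 54.9057

54.91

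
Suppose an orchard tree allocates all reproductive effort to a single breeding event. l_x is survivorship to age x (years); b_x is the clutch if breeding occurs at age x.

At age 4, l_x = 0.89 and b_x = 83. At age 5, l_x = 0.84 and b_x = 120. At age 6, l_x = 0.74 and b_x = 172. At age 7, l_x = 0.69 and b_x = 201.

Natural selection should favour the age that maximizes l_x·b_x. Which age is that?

7

Expected offspring if breeding at age x = l_x × b_x:
  age 4: 0.89 × 83 = 73.870
  age 5: 0.84 × 120 = 100.800
  age 6: 0.74 × 172 = 127.280
  age 7: 0.69 × 201 = 138.690
Maximum at age 7 (138.690).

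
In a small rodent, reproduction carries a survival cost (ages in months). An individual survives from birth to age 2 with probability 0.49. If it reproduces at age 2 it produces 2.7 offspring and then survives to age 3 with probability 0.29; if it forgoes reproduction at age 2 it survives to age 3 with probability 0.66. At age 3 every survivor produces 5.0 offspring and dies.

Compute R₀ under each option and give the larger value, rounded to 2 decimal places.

breed at age 2: R₀ = 0.49 × (2.7 + 0.29 × 5.0) = 0.49 × 4.1500 = 2.0335
delay to age 3: R₀ = 0.49 × (0.66 × 5.0) = 0.49 × 3.3000 = 1.6170
Higher: breed at age 2 (2.0335).

2.03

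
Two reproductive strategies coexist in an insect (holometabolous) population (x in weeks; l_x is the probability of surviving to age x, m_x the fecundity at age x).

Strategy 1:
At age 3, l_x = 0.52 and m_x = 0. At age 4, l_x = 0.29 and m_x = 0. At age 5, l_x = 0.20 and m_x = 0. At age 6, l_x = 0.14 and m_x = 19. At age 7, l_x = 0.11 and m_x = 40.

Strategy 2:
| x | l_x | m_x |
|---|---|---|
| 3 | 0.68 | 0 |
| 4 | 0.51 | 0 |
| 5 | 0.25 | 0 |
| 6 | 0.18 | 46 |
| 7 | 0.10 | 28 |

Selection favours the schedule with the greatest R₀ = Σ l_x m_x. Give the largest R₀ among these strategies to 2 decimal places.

11.08

Strategy 1: R₀ = 0.52×0 + 0.29×0 + 0.20×0 + 0.14×19 + 0.11×40 = 7.0600
Strategy 2: R₀ = 0.68×0 + 0.51×0 + 0.25×0 + 0.18×46 + 0.10×28 = 11.0800
Highest R₀: strategy 2 with 11.0800.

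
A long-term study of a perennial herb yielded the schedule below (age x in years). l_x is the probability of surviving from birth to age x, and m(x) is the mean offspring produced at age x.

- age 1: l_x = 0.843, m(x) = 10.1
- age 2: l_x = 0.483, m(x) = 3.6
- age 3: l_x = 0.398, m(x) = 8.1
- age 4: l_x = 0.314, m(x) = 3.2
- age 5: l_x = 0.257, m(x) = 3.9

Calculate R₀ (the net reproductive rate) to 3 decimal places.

15.484

R₀ = Σ l_x m(x):
  age 1: 0.843 × 10.1 = 8.5143
  age 2: 0.483 × 3.6 = 1.7388
  age 3: 0.398 × 8.1 = 3.2238
  age 4: 0.314 × 3.2 = 1.0048
  age 5: 0.257 × 3.9 = 1.0023
R₀ = 8.5143 + 1.7388 + 3.2238 + 1.0048 + 1.0023 = 15.4840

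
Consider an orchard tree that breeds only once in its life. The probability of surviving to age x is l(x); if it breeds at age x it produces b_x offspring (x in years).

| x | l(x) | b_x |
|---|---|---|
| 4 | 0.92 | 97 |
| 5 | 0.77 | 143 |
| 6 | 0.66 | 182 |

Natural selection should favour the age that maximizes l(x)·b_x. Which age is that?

6

Expected offspring if breeding at age x = l(x) × b_x:
  age 4: 0.92 × 97 = 89.240
  age 5: 0.77 × 143 = 110.110
  age 6: 0.66 × 182 = 120.120
Maximum at age 6 (120.120).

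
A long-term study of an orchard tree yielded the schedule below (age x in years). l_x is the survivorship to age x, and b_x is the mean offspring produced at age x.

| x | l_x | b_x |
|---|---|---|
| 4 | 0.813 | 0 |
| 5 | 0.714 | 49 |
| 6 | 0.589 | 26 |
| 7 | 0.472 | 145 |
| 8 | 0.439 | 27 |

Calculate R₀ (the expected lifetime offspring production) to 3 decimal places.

130.593

R₀ = Σ l_x b_x:
  age 4: 0.813 × 0 = 0.0000
  age 5: 0.714 × 49 = 34.9860
  age 6: 0.589 × 26 = 15.3140
  age 7: 0.472 × 145 = 68.4400
  age 8: 0.439 × 27 = 11.8530
R₀ = 0.0000 + 34.9860 + 15.3140 + 68.4400 + 11.8530 = 130.5930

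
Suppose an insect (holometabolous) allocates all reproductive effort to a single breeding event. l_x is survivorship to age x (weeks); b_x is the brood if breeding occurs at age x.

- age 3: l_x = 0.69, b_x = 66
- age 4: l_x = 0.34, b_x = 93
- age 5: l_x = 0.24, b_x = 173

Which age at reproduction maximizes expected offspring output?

3

Expected offspring if breeding at age x = l_x × b_x:
  age 3: 0.69 × 66 = 45.540
  age 4: 0.34 × 93 = 31.620
  age 5: 0.24 × 173 = 41.520
Maximum at age 3 (45.540).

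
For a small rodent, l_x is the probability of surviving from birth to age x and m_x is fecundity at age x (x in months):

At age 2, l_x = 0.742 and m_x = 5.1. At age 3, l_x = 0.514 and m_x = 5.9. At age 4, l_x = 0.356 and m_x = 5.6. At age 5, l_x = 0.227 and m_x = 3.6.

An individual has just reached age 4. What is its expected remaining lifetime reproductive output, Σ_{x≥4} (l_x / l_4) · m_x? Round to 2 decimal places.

l_4 = 0.356. Conditional survival from age 4 to x is l_x / l_4.
  x=4: (0.356/0.356) × 5.6 = 5.6000
  x=5: (0.227/0.356) × 3.6 = 2.2955
Sum = 5.6000 + 2.2955 = 7.8955

7.90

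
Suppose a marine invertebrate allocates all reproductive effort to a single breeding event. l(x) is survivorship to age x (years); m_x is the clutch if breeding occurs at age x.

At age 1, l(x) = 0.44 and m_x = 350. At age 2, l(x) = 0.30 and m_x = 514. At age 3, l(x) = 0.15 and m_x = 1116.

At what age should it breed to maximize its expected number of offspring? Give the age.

3

Expected offspring if breeding at age x = l(x) × m_x:
  age 1: 0.44 × 350 = 154.000
  age 2: 0.30 × 514 = 154.200
  age 3: 0.15 × 1116 = 167.400
Maximum at age 3 (167.400).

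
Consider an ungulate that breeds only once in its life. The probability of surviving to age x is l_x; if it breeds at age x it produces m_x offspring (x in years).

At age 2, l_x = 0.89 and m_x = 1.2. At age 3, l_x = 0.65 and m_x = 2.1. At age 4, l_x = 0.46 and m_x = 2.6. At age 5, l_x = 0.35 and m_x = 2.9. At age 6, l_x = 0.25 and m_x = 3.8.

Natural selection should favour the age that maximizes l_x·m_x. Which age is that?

Expected offspring if breeding at age x = l_x × m_x:
  age 2: 0.89 × 1.2 = 1.068
  age 3: 0.65 × 2.1 = 1.365
  age 4: 0.46 × 2.6 = 1.196
  age 5: 0.35 × 2.9 = 1.015
  age 6: 0.25 × 3.8 = 0.950
Maximum at age 3 (1.365).

3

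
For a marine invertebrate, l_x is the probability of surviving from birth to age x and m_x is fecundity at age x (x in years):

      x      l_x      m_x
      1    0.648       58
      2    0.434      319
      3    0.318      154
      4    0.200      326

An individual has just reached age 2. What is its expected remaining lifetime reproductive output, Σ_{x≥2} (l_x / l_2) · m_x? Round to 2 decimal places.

582.07

l_2 = 0.434. Conditional survival from age 2 to x is l_x / l_2.
  x=2: (0.434/0.434) × 319 = 319.0000
  x=3: (0.318/0.434) × 154 = 112.8387
  x=4: (0.200/0.434) × 326 = 150.2304
Sum = 319.0000 + 112.8387 + 150.2304 = 582.0691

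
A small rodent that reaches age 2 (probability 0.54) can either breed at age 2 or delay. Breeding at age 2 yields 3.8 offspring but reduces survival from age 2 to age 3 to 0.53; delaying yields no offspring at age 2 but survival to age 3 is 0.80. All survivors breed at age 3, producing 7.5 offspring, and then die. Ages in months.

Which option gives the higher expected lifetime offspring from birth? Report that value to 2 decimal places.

breed at age 2: R₀ = 0.54 × (3.8 + 0.53 × 7.5) = 0.54 × 7.7750 = 4.1985
delay to age 3: R₀ = 0.54 × (0.80 × 7.5) = 0.54 × 6.0000 = 3.2400
Higher: breed at age 2 (4.1985).

4.20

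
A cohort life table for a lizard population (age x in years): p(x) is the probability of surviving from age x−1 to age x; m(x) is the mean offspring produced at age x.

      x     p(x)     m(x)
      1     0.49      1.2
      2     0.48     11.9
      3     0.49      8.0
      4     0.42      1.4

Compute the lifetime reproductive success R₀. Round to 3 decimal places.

4.377

Survivorship from birth: l_x = p_1·p_2·…·p_x.
  l_1 = 0.49000
  l_2 = 0.23520
  l_3 = 0.11525
  l_4 = 0.04840
R₀ = Σ l_x m(x):
  age 1: 0.49000 × 1.2 = 0.5880
  age 2: 0.23520 × 11.9 = 2.7989
  age 3: 0.11525 × 8.0 = 0.9220
  age 4: 0.04840 × 1.4 = 0.0678
R₀ = 0.5880 + 2.7989 + 0.9220 + 0.0678 = 4.3766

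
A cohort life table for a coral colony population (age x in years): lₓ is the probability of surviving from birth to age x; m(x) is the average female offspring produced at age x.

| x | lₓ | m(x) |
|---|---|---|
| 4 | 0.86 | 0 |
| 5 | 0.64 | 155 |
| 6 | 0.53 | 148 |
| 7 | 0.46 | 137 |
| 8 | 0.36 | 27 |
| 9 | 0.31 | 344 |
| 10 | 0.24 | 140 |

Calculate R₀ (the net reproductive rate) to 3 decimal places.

R₀ = Σ lₓ m(x):
  age 4: 0.86 × 0 = 0.0000
  age 5: 0.64 × 155 = 99.2000
  age 6: 0.53 × 148 = 78.4400
  age 7: 0.46 × 137 = 63.0200
  age 8: 0.36 × 27 = 9.7200
  age 9: 0.31 × 344 = 106.6400
  age 10: 0.24 × 140 = 33.6000
R₀ = 0.0000 + 99.2000 + 78.4400 + 63.0200 + 9.7200 + 106.6400 + 33.6000 = 390.6200

390.620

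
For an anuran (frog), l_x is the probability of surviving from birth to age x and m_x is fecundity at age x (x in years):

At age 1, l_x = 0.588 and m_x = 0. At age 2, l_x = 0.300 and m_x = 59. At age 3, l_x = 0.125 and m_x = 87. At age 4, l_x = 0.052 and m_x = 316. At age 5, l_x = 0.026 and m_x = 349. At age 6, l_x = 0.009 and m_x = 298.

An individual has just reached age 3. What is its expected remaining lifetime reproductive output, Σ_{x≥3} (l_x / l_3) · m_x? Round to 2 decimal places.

l_3 = 0.125. Conditional survival from age 3 to x is l_x / l_3.
  x=3: (0.125/0.125) × 87 = 87.0000
  x=4: (0.052/0.125) × 316 = 131.4560
  x=5: (0.026/0.125) × 349 = 72.5920
  x=6: (0.009/0.125) × 298 = 21.4560
Sum = 87.0000 + 131.4560 + 72.5920 + 21.4560 = 312.5040

312.50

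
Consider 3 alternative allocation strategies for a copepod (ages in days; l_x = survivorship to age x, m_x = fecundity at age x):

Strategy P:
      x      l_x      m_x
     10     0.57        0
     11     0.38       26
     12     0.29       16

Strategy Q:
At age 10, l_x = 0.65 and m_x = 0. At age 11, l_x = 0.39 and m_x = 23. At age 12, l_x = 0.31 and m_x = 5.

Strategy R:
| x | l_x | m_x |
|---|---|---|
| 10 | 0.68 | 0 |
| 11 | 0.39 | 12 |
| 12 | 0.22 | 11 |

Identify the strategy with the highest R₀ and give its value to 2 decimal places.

14.52

Strategy P: R₀ = 0.57×0 + 0.38×26 + 0.29×16 = 14.5200
Strategy Q: R₀ = 0.65×0 + 0.39×23 + 0.31×5 = 10.5200
Strategy R: R₀ = 0.68×0 + 0.39×12 + 0.22×11 = 7.1000
Highest R₀: strategy P with 14.5200.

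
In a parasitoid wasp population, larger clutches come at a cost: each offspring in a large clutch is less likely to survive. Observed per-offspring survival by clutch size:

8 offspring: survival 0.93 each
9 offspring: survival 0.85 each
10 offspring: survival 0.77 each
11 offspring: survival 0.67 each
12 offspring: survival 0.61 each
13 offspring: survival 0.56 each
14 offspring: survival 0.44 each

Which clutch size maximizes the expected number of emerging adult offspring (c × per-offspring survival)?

Expected emerging adult offspring = c × s(c):
  c=8: 8 × 0.93 = 7.440
  c=9: 9 × 0.85 = 7.650
  c=10: 10 × 0.77 = 7.700
  c=11: 11 × 0.67 = 7.370
  c=12: 12 × 0.61 = 7.320
  c=13: 13 × 0.56 = 7.280
  c=14: 14 × 0.44 = 6.160
Maximum at c = 10 (7.700 emerging adult offspring).

10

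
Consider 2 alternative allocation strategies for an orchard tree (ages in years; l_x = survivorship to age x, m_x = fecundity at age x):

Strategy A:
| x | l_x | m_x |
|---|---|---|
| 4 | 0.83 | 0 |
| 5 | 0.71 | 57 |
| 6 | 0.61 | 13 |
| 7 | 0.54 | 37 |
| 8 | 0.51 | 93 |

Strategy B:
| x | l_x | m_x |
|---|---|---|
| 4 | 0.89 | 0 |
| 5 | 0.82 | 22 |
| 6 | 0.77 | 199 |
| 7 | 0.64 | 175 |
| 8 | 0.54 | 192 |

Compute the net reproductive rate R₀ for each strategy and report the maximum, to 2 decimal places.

386.95

Strategy A: R₀ = 0.83×0 + 0.71×57 + 0.61×13 + 0.54×37 + 0.51×93 = 115.8100
Strategy B: R₀ = 0.89×0 + 0.82×22 + 0.77×199 + 0.64×175 + 0.54×192 = 386.9500
Highest R₀: strategy B with 386.9500.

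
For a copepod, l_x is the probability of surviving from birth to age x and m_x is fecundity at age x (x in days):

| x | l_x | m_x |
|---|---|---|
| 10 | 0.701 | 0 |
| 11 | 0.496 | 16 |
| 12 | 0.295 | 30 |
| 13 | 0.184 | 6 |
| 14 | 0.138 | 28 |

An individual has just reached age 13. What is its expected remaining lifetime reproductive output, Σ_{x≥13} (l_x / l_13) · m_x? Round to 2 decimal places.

l_13 = 0.184. Conditional survival from age 13 to x is l_x / l_13.
  x=13: (0.184/0.184) × 6 = 6.0000
  x=14: (0.138/0.184) × 28 = 21.0000
Sum = 6.0000 + 21.0000 = 27.0000

27.00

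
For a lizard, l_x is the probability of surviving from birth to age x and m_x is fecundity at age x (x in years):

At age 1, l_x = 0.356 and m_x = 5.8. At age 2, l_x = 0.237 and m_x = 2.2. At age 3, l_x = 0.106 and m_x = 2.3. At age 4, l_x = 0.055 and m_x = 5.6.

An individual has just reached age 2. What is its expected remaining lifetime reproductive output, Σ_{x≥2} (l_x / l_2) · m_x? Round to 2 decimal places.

l_2 = 0.237. Conditional survival from age 2 to x is l_x / l_2.
  x=2: (0.237/0.237) × 2.2 = 2.2000
  x=3: (0.106/0.237) × 2.3 = 1.0287
  x=4: (0.055/0.237) × 5.6 = 1.2996
Sum = 2.2000 + 1.0287 + 1.2996 = 4.5283

4.53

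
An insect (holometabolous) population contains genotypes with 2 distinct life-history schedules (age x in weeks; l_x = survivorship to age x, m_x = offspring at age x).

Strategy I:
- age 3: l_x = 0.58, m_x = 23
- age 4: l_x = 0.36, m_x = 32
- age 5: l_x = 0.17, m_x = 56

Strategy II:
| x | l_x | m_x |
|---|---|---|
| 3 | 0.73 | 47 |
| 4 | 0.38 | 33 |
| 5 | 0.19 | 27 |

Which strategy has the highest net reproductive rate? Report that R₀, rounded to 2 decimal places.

51.98

Strategy I: R₀ = 0.58×23 + 0.36×32 + 0.17×56 = 34.3800
Strategy II: R₀ = 0.73×47 + 0.38×33 + 0.19×27 = 51.9800
Highest R₀: strategy II with 51.9800.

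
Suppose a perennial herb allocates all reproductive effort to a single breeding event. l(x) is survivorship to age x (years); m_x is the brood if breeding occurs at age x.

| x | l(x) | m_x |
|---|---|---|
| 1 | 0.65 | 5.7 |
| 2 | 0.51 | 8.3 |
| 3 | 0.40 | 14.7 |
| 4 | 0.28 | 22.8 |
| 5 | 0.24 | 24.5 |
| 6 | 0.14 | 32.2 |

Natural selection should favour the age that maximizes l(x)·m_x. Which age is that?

Expected offspring if breeding at age x = l(x) × m_x:
  age 1: 0.65 × 5.7 = 3.705
  age 2: 0.51 × 8.3 = 4.233
  age 3: 0.40 × 14.7 = 5.880
  age 4: 0.28 × 22.8 = 6.384
  age 5: 0.24 × 24.5 = 5.880
  age 6: 0.14 × 32.2 = 4.508
Maximum at age 4 (6.384).

4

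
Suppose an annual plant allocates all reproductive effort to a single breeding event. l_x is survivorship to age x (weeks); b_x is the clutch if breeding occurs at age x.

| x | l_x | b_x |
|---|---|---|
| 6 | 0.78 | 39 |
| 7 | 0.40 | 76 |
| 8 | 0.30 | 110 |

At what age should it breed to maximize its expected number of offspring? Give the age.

Expected offspring if breeding at age x = l_x × b_x:
  age 6: 0.78 × 39 = 30.420
  age 7: 0.40 × 76 = 30.400
  age 8: 0.30 × 110 = 33.000
Maximum at age 8 (33.000).

8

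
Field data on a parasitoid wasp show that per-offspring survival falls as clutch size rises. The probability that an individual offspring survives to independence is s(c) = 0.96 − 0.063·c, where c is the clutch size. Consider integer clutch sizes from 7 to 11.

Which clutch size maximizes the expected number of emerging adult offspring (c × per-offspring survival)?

8

Expected emerging adult offspring = c × s(c):
  c=7: 7 × 0.519 = 3.633
  c=8: 8 × 0.456 = 3.648
  c=9: 9 × 0.393 = 3.537
  c=10: 10 × 0.330 = 3.300
  c=11: 11 × 0.267 = 2.937
Maximum at c = 8 (3.648 emerging adult offspring).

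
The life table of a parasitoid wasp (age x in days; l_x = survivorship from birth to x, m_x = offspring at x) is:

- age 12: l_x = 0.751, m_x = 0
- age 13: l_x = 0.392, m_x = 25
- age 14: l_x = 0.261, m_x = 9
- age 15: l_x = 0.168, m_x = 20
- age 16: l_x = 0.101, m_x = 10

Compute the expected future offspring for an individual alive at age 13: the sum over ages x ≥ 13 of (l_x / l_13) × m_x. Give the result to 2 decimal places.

42.14

l_13 = 0.392. Conditional survival from age 13 to x is l_x / l_13.
  x=13: (0.392/0.392) × 25 = 25.0000
  x=14: (0.261/0.392) × 9 = 5.9923
  x=15: (0.168/0.392) × 20 = 8.5714
  x=16: (0.101/0.392) × 10 = 2.5765
Sum = 25.0000 + 5.9923 + 8.5714 + 2.5765 = 42.1403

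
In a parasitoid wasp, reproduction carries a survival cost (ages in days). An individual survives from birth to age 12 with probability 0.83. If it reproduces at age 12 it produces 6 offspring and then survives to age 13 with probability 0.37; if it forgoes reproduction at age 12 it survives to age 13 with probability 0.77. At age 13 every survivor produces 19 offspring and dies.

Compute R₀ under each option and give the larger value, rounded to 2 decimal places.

12.14

breed at age 12: R₀ = 0.83 × (6 + 0.37 × 19) = 0.83 × 13.0300 = 10.8149
delay to age 13: R₀ = 0.83 × (0.77 × 19) = 0.83 × 14.6300 = 12.1429
Higher: delay to age 13 (12.1429).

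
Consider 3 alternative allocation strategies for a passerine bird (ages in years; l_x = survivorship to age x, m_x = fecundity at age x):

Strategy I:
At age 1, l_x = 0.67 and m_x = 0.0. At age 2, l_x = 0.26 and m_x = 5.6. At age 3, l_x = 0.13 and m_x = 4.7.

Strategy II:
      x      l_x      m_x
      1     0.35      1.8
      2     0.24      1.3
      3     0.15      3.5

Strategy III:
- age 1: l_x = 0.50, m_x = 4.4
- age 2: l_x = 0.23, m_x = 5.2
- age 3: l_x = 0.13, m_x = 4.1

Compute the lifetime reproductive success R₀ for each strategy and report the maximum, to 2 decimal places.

Strategy I: R₀ = 0.67×0.0 + 0.26×5.6 + 0.13×4.7 = 2.0670
Strategy II: R₀ = 0.35×1.8 + 0.24×1.3 + 0.15×3.5 = 1.4670
Strategy III: R₀ = 0.50×4.4 + 0.23×5.2 + 0.13×4.1 = 3.9290
Highest R₀: strategy III with 3.9290.

3.93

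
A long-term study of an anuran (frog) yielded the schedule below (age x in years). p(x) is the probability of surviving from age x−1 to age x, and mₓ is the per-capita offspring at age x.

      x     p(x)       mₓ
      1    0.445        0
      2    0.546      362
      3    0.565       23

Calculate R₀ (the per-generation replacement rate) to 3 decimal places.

91.113

Survivorship from birth: l_x = p_1·p_2·…·p_x.
  l_1 = 0.44500
  l_2 = 0.24297
  l_3 = 0.13728
R₀ = Σ l_x mₓ:
  age 1: 0.44500 × 0 = 0.0000
  age 2: 0.24297 × 362 = 87.9551
  age 3: 0.13728 × 23 = 3.1574
R₀ = 0.0000 + 87.9551 + 3.1574 = 91.1126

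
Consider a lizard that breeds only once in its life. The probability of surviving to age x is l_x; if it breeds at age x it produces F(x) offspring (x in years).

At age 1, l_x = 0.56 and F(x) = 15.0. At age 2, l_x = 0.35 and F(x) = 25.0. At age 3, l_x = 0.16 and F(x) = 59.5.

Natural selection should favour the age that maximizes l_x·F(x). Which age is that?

3

Expected offspring if breeding at age x = l_x × F(x):
  age 1: 0.56 × 15.0 = 8.400
  age 2: 0.35 × 25.0 = 8.750
  age 3: 0.16 × 59.5 = 9.520
Maximum at age 3 (9.520).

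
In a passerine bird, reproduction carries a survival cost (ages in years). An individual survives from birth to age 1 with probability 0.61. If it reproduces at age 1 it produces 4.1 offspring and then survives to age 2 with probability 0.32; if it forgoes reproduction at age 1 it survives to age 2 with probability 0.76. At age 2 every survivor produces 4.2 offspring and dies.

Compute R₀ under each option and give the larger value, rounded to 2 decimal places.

3.32

breed at age 1: R₀ = 0.61 × (4.1 + 0.32 × 4.2) = 0.61 × 5.4440 = 3.3208
delay to age 2: R₀ = 0.61 × (0.76 × 4.2) = 0.61 × 3.1920 = 1.9471
Higher: breed at age 1 (3.3208).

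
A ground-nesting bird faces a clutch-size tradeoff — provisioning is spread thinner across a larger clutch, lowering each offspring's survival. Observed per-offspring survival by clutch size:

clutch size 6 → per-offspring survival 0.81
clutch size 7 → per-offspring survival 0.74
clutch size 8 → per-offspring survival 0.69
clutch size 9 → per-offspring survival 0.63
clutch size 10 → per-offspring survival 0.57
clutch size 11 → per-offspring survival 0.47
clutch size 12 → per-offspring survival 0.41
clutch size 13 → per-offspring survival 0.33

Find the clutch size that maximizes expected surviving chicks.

Expected surviving chicks = c × s(c):
  c=6: 6 × 0.81 = 4.860
  c=7: 7 × 0.74 = 5.180
  c=8: 8 × 0.69 = 5.520
  c=9: 9 × 0.63 = 5.670
  c=10: 10 × 0.57 = 5.700
  c=11: 11 × 0.47 = 5.170
  c=12: 12 × 0.41 = 4.920
  c=13: 13 × 0.33 = 4.290
Maximum at c = 10 (5.700 surviving chicks).

10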